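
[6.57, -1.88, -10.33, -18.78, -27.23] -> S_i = 6.57 + -8.45*i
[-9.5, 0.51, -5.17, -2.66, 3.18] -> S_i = Random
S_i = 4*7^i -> [4, 28, 196, 1372, 9604]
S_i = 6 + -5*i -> [6, 1, -4, -9, -14]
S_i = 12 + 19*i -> [12, 31, 50, 69, 88]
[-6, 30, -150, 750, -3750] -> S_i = -6*-5^i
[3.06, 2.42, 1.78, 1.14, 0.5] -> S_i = 3.06 + -0.64*i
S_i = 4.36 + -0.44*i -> [4.36, 3.92, 3.48, 3.04, 2.6]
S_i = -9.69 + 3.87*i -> [-9.69, -5.82, -1.95, 1.92, 5.79]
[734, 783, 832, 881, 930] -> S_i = 734 + 49*i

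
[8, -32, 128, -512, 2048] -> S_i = 8*-4^i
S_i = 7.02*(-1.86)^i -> [7.02, -13.06, 24.29, -45.17, 84.02]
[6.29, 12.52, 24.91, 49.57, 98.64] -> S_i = 6.29*1.99^i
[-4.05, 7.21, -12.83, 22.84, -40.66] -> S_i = -4.05*(-1.78)^i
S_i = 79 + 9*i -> [79, 88, 97, 106, 115]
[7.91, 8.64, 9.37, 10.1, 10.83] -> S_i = 7.91 + 0.73*i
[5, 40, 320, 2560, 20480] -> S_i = 5*8^i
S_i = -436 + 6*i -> [-436, -430, -424, -418, -412]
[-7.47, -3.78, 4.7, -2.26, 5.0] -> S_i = Random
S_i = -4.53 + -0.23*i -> [-4.53, -4.76, -4.99, -5.22, -5.45]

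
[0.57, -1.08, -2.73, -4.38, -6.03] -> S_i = 0.57 + -1.65*i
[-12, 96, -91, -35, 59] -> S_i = Random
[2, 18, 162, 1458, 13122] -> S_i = 2*9^i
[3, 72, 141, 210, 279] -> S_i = 3 + 69*i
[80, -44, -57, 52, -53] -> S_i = Random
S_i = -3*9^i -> [-3, -27, -243, -2187, -19683]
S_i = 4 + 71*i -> [4, 75, 146, 217, 288]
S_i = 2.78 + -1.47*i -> [2.78, 1.31, -0.16, -1.63, -3.1]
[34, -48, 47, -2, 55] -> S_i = Random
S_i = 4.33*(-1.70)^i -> [4.33, -7.36, 12.51, -21.27, 36.16]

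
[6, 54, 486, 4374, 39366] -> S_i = 6*9^i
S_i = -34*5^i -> [-34, -170, -850, -4250, -21250]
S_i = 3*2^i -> [3, 6, 12, 24, 48]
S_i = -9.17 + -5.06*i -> [-9.17, -14.23, -19.29, -24.35, -29.41]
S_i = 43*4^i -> [43, 172, 688, 2752, 11008]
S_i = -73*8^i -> [-73, -584, -4672, -37376, -299008]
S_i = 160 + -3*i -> [160, 157, 154, 151, 148]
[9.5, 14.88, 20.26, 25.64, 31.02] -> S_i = 9.50 + 5.38*i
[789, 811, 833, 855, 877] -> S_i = 789 + 22*i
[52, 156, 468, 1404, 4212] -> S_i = 52*3^i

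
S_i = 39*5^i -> [39, 195, 975, 4875, 24375]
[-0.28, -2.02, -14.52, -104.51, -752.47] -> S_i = -0.28*7.20^i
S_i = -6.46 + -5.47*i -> [-6.46, -11.93, -17.4, -22.87, -28.34]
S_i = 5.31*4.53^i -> [5.31, 24.05, 108.97, 493.62, 2236.08]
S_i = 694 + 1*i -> [694, 695, 696, 697, 698]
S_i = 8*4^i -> [8, 32, 128, 512, 2048]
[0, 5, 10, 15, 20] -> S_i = 0 + 5*i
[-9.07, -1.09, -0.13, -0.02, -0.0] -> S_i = -9.07*0.12^i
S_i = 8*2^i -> [8, 16, 32, 64, 128]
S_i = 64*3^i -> [64, 192, 576, 1728, 5184]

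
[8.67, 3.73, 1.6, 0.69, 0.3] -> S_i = 8.67*0.43^i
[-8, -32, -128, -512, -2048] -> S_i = -8*4^i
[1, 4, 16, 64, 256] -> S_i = 1*4^i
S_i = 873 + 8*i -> [873, 881, 889, 897, 905]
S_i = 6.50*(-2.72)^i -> [6.5, -17.68, 48.09, -130.8, 355.79]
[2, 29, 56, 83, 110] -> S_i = 2 + 27*i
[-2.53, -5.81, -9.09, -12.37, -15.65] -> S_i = -2.53 + -3.28*i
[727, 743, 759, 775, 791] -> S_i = 727 + 16*i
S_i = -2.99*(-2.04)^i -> [-2.99, 6.1, -12.44, 25.38, -51.78]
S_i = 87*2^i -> [87, 174, 348, 696, 1392]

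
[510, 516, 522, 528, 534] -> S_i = 510 + 6*i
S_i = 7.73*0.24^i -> [7.73, 1.86, 0.45, 0.11, 0.03]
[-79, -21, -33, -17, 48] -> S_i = Random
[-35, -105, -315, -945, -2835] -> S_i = -35*3^i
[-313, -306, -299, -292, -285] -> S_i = -313 + 7*i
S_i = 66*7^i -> [66, 462, 3234, 22638, 158466]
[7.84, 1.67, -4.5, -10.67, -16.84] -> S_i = 7.84 + -6.17*i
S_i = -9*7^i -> [-9, -63, -441, -3087, -21609]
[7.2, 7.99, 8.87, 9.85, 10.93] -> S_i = 7.20*1.11^i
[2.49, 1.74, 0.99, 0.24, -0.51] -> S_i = 2.49 + -0.75*i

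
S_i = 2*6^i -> [2, 12, 72, 432, 2592]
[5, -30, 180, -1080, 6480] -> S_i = 5*-6^i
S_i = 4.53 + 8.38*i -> [4.53, 12.91, 21.29, 29.67, 38.05]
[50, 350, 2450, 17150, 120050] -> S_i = 50*7^i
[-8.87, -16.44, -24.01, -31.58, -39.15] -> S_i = -8.87 + -7.57*i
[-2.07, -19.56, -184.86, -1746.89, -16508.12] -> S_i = -2.07*9.45^i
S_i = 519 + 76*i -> [519, 595, 671, 747, 823]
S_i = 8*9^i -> [8, 72, 648, 5832, 52488]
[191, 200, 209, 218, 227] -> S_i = 191 + 9*i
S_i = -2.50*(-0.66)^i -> [-2.5, 1.65, -1.09, 0.72, -0.47]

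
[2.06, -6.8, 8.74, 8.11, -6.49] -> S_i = Random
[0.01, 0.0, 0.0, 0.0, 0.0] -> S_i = 0.01*0.14^i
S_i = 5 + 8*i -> [5, 13, 21, 29, 37]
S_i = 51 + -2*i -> [51, 49, 47, 45, 43]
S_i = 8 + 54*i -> [8, 62, 116, 170, 224]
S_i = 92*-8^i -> [92, -736, 5888, -47104, 376832]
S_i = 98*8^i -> [98, 784, 6272, 50176, 401408]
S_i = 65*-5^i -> [65, -325, 1625, -8125, 40625]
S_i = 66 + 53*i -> [66, 119, 172, 225, 278]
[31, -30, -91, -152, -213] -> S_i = 31 + -61*i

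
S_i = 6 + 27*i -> [6, 33, 60, 87, 114]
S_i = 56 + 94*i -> [56, 150, 244, 338, 432]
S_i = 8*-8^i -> [8, -64, 512, -4096, 32768]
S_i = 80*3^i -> [80, 240, 720, 2160, 6480]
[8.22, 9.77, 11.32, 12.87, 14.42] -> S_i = 8.22 + 1.55*i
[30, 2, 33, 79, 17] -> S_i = Random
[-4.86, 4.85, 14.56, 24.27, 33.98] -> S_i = -4.86 + 9.71*i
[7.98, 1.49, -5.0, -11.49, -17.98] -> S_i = 7.98 + -6.49*i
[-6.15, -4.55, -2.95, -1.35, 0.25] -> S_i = -6.15 + 1.60*i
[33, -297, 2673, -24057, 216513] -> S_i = 33*-9^i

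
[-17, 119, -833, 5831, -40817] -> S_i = -17*-7^i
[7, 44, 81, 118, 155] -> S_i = 7 + 37*i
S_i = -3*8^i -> [-3, -24, -192, -1536, -12288]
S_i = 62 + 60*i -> [62, 122, 182, 242, 302]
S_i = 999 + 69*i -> [999, 1068, 1137, 1206, 1275]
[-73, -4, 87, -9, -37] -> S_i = Random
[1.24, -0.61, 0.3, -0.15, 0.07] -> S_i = 1.24*(-0.49)^i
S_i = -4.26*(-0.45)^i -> [-4.26, 1.92, -0.86, 0.39, -0.17]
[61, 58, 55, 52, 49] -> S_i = 61 + -3*i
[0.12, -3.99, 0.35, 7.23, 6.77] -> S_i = Random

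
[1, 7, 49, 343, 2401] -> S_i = 1*7^i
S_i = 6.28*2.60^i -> [6.28, 16.33, 42.45, 110.38, 286.98]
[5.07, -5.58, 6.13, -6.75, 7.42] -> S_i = 5.07*(-1.10)^i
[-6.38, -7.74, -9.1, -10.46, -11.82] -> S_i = -6.38 + -1.36*i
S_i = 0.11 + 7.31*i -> [0.11, 7.42, 14.73, 22.04, 29.35]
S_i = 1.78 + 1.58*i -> [1.78, 3.36, 4.94, 6.52, 8.1]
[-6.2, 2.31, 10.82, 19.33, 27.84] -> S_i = -6.20 + 8.51*i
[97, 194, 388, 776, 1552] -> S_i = 97*2^i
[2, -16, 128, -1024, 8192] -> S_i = 2*-8^i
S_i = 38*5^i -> [38, 190, 950, 4750, 23750]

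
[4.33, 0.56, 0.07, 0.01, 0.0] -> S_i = 4.33*0.13^i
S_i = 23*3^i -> [23, 69, 207, 621, 1863]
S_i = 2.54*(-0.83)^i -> [2.54, -2.11, 1.75, -1.45, 1.21]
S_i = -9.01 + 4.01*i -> [-9.01, -5.0, -0.99, 3.02, 7.03]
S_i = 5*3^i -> [5, 15, 45, 135, 405]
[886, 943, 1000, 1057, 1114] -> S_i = 886 + 57*i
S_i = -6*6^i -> [-6, -36, -216, -1296, -7776]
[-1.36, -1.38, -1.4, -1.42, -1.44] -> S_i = -1.36 + -0.02*i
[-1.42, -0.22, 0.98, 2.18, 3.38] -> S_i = -1.42 + 1.20*i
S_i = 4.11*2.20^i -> [4.11, 9.04, 19.89, 43.76, 96.28]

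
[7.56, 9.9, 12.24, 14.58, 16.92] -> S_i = 7.56 + 2.34*i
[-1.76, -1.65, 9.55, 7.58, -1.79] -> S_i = Random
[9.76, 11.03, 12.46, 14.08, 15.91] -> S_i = 9.76*1.13^i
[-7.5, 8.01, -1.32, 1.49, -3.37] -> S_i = Random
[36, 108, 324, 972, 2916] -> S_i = 36*3^i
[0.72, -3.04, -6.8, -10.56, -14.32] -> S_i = 0.72 + -3.76*i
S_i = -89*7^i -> [-89, -623, -4361, -30527, -213689]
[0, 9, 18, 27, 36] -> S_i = 0 + 9*i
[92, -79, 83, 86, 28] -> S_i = Random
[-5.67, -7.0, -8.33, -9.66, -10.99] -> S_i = -5.67 + -1.33*i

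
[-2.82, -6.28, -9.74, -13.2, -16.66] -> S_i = -2.82 + -3.46*i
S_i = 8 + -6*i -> [8, 2, -4, -10, -16]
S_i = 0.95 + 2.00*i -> [0.95, 2.95, 4.95, 6.95, 8.95]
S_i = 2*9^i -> [2, 18, 162, 1458, 13122]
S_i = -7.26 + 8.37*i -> [-7.26, 1.11, 9.48, 17.85, 26.22]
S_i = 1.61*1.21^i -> [1.61, 1.95, 2.36, 2.85, 3.45]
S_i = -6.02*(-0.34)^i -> [-6.02, 2.05, -0.7, 0.24, -0.08]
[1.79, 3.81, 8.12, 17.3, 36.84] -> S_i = 1.79*2.13^i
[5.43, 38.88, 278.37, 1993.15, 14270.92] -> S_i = 5.43*7.16^i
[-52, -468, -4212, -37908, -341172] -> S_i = -52*9^i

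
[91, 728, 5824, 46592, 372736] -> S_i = 91*8^i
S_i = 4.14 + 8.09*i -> [4.14, 12.23, 20.32, 28.41, 36.5]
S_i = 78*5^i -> [78, 390, 1950, 9750, 48750]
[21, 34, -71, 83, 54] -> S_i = Random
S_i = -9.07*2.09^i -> [-9.07, -18.96, -39.62, -82.8, -173.06]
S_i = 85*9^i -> [85, 765, 6885, 61965, 557685]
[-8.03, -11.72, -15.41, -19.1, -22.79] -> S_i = -8.03 + -3.69*i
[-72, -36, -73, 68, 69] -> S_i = Random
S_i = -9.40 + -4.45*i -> [-9.4, -13.85, -18.3, -22.75, -27.2]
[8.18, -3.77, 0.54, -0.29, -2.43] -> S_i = Random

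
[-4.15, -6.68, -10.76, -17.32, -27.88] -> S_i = -4.15*1.61^i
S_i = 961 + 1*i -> [961, 962, 963, 964, 965]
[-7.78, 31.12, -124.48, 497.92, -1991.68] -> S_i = -7.78*(-4.00)^i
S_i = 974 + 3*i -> [974, 977, 980, 983, 986]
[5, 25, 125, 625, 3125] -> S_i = 5*5^i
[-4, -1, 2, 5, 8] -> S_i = -4 + 3*i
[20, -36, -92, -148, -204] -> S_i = 20 + -56*i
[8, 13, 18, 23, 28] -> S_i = 8 + 5*i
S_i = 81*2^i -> [81, 162, 324, 648, 1296]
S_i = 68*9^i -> [68, 612, 5508, 49572, 446148]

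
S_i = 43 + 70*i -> [43, 113, 183, 253, 323]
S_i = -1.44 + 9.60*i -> [-1.44, 8.16, 17.76, 27.36, 36.96]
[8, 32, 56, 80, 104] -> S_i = 8 + 24*i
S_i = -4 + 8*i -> [-4, 4, 12, 20, 28]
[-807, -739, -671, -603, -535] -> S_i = -807 + 68*i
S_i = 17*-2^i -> [17, -34, 68, -136, 272]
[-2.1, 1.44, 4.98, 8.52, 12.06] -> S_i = -2.10 + 3.54*i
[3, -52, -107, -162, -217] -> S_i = 3 + -55*i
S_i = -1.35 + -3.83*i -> [-1.35, -5.18, -9.01, -12.84, -16.67]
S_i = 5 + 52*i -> [5, 57, 109, 161, 213]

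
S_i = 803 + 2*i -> [803, 805, 807, 809, 811]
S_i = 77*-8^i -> [77, -616, 4928, -39424, 315392]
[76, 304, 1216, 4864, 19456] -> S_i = 76*4^i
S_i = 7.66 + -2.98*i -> [7.66, 4.68, 1.7, -1.28, -4.26]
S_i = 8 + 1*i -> [8, 9, 10, 11, 12]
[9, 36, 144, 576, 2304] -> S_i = 9*4^i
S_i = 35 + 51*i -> [35, 86, 137, 188, 239]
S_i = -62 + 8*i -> [-62, -54, -46, -38, -30]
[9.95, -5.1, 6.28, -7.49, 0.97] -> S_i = Random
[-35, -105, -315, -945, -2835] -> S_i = -35*3^i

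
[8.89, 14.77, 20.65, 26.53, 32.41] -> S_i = 8.89 + 5.88*i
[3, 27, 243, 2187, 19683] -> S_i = 3*9^i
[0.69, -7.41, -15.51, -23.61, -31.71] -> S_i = 0.69 + -8.10*i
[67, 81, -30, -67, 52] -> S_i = Random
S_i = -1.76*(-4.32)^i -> [-1.76, 7.6, -32.85, 141.89, -612.98]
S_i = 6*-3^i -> [6, -18, 54, -162, 486]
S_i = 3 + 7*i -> [3, 10, 17, 24, 31]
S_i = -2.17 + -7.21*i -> [-2.17, -9.38, -16.59, -23.8, -31.01]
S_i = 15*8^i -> [15, 120, 960, 7680, 61440]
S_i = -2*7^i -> [-2, -14, -98, -686, -4802]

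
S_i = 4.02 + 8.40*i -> [4.02, 12.42, 20.82, 29.22, 37.62]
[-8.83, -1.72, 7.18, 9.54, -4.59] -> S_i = Random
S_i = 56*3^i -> [56, 168, 504, 1512, 4536]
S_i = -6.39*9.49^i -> [-6.39, -60.64, -575.48, -5461.34, -51828.15]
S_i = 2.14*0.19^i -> [2.14, 0.41, 0.08, 0.01, 0.0]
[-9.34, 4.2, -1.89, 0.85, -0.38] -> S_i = -9.34*(-0.45)^i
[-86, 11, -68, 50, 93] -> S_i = Random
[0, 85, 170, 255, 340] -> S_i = 0 + 85*i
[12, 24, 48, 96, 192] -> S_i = 12*2^i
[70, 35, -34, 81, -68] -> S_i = Random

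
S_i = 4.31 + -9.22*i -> [4.31, -4.91, -14.13, -23.35, -32.57]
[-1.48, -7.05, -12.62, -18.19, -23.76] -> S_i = -1.48 + -5.57*i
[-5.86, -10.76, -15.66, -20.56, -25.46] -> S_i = -5.86 + -4.90*i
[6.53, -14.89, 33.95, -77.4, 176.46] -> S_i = 6.53*(-2.28)^i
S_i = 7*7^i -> [7, 49, 343, 2401, 16807]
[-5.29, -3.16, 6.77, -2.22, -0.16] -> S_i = Random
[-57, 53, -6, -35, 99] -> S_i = Random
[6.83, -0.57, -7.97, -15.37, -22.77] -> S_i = 6.83 + -7.40*i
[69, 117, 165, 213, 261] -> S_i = 69 + 48*i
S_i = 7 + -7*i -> [7, 0, -7, -14, -21]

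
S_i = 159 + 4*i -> [159, 163, 167, 171, 175]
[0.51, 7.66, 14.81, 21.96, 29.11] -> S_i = 0.51 + 7.15*i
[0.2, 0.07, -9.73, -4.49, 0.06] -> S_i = Random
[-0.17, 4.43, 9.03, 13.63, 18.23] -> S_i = -0.17 + 4.60*i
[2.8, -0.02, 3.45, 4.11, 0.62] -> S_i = Random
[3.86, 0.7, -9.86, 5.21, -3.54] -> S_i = Random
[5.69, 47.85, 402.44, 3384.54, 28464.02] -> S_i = 5.69*8.41^i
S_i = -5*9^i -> [-5, -45, -405, -3645, -32805]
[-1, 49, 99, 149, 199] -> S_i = -1 + 50*i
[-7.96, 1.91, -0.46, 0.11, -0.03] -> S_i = -7.96*(-0.24)^i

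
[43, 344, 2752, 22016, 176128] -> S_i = 43*8^i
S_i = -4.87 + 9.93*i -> [-4.87, 5.06, 14.99, 24.92, 34.85]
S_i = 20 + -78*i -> [20, -58, -136, -214, -292]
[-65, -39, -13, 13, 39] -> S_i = -65 + 26*i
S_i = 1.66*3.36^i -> [1.66, 5.58, 18.74, 62.97, 211.58]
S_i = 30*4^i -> [30, 120, 480, 1920, 7680]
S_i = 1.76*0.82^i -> [1.76, 1.44, 1.18, 0.97, 0.8]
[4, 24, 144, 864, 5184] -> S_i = 4*6^i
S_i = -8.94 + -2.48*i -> [-8.94, -11.42, -13.9, -16.38, -18.86]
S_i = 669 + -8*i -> [669, 661, 653, 645, 637]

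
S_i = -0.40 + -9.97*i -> [-0.4, -10.37, -20.34, -30.31, -40.28]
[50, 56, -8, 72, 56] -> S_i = Random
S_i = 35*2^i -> [35, 70, 140, 280, 560]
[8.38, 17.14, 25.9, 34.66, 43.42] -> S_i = 8.38 + 8.76*i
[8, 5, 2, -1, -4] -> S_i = 8 + -3*i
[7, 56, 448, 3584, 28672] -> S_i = 7*8^i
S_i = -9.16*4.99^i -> [-9.16, -45.71, -228.08, -1138.14, -5679.34]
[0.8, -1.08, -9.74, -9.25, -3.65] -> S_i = Random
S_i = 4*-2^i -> [4, -8, 16, -32, 64]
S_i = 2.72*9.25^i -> [2.72, 25.16, 232.73, 2152.75, 19912.96]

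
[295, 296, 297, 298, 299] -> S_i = 295 + 1*i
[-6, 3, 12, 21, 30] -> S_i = -6 + 9*i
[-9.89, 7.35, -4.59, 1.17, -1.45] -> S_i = Random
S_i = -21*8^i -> [-21, -168, -1344, -10752, -86016]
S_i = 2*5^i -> [2, 10, 50, 250, 1250]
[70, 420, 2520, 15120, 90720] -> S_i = 70*6^i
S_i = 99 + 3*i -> [99, 102, 105, 108, 111]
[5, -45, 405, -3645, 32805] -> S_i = 5*-9^i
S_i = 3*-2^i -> [3, -6, 12, -24, 48]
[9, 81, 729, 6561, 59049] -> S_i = 9*9^i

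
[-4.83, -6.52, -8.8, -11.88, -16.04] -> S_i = -4.83*1.35^i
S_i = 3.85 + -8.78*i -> [3.85, -4.93, -13.71, -22.49, -31.27]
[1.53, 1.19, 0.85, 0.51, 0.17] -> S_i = 1.53 + -0.34*i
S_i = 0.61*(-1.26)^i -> [0.61, -0.77, 0.97, -1.22, 1.54]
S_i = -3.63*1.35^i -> [-3.63, -4.9, -6.62, -8.93, -12.06]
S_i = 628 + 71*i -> [628, 699, 770, 841, 912]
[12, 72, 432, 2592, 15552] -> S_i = 12*6^i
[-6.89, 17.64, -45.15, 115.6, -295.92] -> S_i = -6.89*(-2.56)^i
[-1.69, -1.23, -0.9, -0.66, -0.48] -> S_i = -1.69*0.73^i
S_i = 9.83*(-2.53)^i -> [9.83, -24.87, 62.92, -159.19, 402.75]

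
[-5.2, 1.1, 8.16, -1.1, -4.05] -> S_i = Random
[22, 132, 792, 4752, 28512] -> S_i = 22*6^i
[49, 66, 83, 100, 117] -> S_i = 49 + 17*i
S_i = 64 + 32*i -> [64, 96, 128, 160, 192]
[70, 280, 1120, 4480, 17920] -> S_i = 70*4^i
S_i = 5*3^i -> [5, 15, 45, 135, 405]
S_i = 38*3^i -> [38, 114, 342, 1026, 3078]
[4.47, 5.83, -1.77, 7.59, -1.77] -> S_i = Random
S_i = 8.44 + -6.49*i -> [8.44, 1.95, -4.54, -11.03, -17.52]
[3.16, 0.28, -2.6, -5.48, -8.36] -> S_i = 3.16 + -2.88*i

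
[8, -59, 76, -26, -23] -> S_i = Random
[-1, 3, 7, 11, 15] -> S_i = -1 + 4*i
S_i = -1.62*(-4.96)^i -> [-1.62, 8.04, -39.85, 197.68, -980.49]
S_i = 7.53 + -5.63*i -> [7.53, 1.9, -3.73, -9.36, -14.99]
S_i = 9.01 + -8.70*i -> [9.01, 0.31, -8.39, -17.09, -25.79]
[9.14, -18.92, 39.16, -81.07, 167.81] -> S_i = 9.14*(-2.07)^i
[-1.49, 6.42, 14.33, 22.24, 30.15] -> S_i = -1.49 + 7.91*i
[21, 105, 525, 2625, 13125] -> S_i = 21*5^i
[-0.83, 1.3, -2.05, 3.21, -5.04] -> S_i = -0.83*(-1.57)^i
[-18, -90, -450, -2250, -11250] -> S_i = -18*5^i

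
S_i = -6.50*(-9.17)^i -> [-6.5, 59.6, -546.58, 5012.12, -45961.13]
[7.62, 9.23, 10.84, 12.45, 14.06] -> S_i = 7.62 + 1.61*i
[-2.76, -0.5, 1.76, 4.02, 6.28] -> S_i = -2.76 + 2.26*i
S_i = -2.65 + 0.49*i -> [-2.65, -2.16, -1.67, -1.18, -0.69]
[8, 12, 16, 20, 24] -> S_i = 8 + 4*i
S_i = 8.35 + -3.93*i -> [8.35, 4.42, 0.49, -3.44, -7.37]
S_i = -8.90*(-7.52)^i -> [-8.9, 66.93, -503.3, 3784.81, -28461.73]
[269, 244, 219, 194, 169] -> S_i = 269 + -25*i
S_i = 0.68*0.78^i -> [0.68, 0.53, 0.41, 0.32, 0.25]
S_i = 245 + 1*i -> [245, 246, 247, 248, 249]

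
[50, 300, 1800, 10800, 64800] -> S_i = 50*6^i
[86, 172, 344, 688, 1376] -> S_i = 86*2^i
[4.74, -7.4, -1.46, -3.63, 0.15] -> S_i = Random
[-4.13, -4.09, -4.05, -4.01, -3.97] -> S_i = -4.13*0.99^i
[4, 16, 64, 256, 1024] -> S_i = 4*4^i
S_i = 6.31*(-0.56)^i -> [6.31, -3.53, 1.98, -1.11, 0.62]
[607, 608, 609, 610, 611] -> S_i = 607 + 1*i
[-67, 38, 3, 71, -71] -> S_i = Random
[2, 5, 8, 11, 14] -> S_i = 2 + 3*i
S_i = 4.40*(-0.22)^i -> [4.4, -0.97, 0.21, -0.05, 0.01]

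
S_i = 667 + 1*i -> [667, 668, 669, 670, 671]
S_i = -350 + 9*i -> [-350, -341, -332, -323, -314]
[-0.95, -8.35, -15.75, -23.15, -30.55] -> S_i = -0.95 + -7.40*i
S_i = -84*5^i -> [-84, -420, -2100, -10500, -52500]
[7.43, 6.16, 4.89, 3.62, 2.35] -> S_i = 7.43 + -1.27*i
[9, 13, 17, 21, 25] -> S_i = 9 + 4*i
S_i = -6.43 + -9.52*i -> [-6.43, -15.95, -25.47, -34.99, -44.51]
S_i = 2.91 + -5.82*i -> [2.91, -2.91, -8.73, -14.55, -20.37]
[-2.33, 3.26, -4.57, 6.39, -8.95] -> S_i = -2.33*(-1.40)^i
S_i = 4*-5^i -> [4, -20, 100, -500, 2500]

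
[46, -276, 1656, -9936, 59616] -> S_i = 46*-6^i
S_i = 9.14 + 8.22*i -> [9.14, 17.36, 25.58, 33.8, 42.02]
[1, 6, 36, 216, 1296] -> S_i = 1*6^i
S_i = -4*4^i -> [-4, -16, -64, -256, -1024]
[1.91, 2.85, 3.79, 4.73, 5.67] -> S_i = 1.91 + 0.94*i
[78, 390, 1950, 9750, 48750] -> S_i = 78*5^i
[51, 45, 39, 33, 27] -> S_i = 51 + -6*i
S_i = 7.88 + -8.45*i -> [7.88, -0.57, -9.02, -17.47, -25.92]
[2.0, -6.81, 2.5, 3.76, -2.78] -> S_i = Random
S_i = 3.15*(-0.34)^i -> [3.15, -1.07, 0.36, -0.12, 0.04]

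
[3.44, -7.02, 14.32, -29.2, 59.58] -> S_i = 3.44*(-2.04)^i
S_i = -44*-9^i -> [-44, 396, -3564, 32076, -288684]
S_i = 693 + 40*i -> [693, 733, 773, 813, 853]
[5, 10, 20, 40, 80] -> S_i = 5*2^i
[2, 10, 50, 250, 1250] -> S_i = 2*5^i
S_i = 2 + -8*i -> [2, -6, -14, -22, -30]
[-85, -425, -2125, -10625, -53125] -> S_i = -85*5^i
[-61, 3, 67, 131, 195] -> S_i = -61 + 64*i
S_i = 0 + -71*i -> [0, -71, -142, -213, -284]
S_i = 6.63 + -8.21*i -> [6.63, -1.58, -9.79, -18.0, -26.21]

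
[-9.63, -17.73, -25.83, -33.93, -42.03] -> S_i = -9.63 + -8.10*i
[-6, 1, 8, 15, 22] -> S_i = -6 + 7*i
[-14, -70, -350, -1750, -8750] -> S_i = -14*5^i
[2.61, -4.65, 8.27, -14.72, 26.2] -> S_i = 2.61*(-1.78)^i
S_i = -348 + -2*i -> [-348, -350, -352, -354, -356]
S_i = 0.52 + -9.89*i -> [0.52, -9.37, -19.26, -29.15, -39.04]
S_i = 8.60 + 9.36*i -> [8.6, 17.96, 27.32, 36.68, 46.04]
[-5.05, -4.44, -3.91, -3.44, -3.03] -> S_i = -5.05*0.88^i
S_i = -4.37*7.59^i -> [-4.37, -33.17, -251.75, -1910.76, -14502.69]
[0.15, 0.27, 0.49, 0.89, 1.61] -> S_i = 0.15*1.81^i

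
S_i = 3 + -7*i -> [3, -4, -11, -18, -25]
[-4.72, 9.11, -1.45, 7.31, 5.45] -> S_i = Random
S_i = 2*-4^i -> [2, -8, 32, -128, 512]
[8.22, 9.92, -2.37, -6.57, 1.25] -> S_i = Random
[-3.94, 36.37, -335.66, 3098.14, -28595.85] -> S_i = -3.94*(-9.23)^i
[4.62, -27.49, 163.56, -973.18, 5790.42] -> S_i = 4.62*(-5.95)^i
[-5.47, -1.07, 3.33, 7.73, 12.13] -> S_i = -5.47 + 4.40*i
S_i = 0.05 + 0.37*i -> [0.05, 0.42, 0.79, 1.16, 1.53]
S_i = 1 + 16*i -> [1, 17, 33, 49, 65]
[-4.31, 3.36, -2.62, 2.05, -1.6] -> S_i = -4.31*(-0.78)^i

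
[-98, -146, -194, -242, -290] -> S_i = -98 + -48*i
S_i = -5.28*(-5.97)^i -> [-5.28, 31.52, -188.18, 1123.46, -6707.05]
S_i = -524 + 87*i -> [-524, -437, -350, -263, -176]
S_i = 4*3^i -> [4, 12, 36, 108, 324]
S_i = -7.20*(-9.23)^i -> [-7.2, 66.46, -613.39, 5661.58, -52256.38]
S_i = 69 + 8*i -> [69, 77, 85, 93, 101]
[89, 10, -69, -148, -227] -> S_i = 89 + -79*i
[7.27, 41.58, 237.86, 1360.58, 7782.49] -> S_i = 7.27*5.72^i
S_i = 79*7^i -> [79, 553, 3871, 27097, 189679]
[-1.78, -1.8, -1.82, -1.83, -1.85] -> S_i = -1.78*1.01^i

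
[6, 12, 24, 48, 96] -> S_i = 6*2^i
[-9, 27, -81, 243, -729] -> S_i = -9*-3^i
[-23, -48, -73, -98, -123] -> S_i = -23 + -25*i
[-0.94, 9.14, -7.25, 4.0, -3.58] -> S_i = Random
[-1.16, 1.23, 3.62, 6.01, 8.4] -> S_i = -1.16 + 2.39*i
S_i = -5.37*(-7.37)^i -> [-5.37, 39.58, -291.68, 2149.69, -15843.25]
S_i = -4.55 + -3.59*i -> [-4.55, -8.14, -11.73, -15.32, -18.91]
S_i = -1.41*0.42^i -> [-1.41, -0.59, -0.25, -0.1, -0.04]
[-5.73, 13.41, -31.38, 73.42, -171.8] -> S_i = -5.73*(-2.34)^i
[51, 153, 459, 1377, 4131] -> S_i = 51*3^i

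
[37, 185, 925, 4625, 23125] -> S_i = 37*5^i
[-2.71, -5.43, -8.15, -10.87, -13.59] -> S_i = -2.71 + -2.72*i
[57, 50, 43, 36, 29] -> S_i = 57 + -7*i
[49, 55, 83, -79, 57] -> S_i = Random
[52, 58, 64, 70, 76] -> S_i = 52 + 6*i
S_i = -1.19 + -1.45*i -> [-1.19, -2.64, -4.09, -5.54, -6.99]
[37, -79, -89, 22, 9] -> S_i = Random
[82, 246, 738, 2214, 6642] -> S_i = 82*3^i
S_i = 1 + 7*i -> [1, 8, 15, 22, 29]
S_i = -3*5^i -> [-3, -15, -75, -375, -1875]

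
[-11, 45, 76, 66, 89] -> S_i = Random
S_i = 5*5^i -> [5, 25, 125, 625, 3125]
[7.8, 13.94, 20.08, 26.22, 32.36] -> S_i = 7.80 + 6.14*i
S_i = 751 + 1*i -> [751, 752, 753, 754, 755]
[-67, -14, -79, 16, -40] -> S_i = Random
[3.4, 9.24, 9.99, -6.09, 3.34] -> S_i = Random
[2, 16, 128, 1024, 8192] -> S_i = 2*8^i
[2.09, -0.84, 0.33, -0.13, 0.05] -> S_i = 2.09*(-0.40)^i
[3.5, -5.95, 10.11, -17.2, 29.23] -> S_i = 3.50*(-1.70)^i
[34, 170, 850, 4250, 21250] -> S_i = 34*5^i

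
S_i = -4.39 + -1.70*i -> [-4.39, -6.09, -7.79, -9.49, -11.19]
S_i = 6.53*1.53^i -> [6.53, 9.99, 15.29, 23.39, 35.78]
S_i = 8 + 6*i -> [8, 14, 20, 26, 32]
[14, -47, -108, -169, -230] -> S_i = 14 + -61*i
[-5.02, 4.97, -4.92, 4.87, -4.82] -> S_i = -5.02*(-0.99)^i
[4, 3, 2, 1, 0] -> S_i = 4 + -1*i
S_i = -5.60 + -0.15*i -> [-5.6, -5.75, -5.9, -6.05, -6.2]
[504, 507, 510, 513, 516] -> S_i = 504 + 3*i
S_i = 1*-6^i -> [1, -6, 36, -216, 1296]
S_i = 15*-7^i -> [15, -105, 735, -5145, 36015]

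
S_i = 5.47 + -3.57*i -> [5.47, 1.9, -1.67, -5.24, -8.81]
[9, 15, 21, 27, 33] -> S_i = 9 + 6*i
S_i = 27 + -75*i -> [27, -48, -123, -198, -273]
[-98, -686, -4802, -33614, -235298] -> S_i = -98*7^i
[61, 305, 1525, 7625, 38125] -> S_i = 61*5^i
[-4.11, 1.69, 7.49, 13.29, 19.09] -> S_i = -4.11 + 5.80*i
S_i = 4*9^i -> [4, 36, 324, 2916, 26244]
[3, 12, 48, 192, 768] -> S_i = 3*4^i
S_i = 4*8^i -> [4, 32, 256, 2048, 16384]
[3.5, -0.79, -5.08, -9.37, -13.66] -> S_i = 3.50 + -4.29*i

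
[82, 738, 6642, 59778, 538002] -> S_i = 82*9^i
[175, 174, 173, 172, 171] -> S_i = 175 + -1*i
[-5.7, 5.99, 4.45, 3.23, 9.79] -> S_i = Random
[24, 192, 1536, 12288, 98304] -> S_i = 24*8^i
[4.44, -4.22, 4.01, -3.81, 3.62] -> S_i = 4.44*(-0.95)^i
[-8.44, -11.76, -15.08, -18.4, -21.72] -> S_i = -8.44 + -3.32*i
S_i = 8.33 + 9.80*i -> [8.33, 18.13, 27.93, 37.73, 47.53]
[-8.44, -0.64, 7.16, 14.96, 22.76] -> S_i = -8.44 + 7.80*i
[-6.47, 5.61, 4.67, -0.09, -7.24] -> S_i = Random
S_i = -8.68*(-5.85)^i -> [-8.68, 50.78, -297.05, 1737.75, -10165.84]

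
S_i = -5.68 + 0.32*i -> [-5.68, -5.36, -5.04, -4.72, -4.4]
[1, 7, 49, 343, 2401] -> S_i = 1*7^i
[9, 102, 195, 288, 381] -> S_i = 9 + 93*i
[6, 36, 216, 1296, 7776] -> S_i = 6*6^i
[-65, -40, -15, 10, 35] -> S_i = -65 + 25*i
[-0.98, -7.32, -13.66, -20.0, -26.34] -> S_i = -0.98 + -6.34*i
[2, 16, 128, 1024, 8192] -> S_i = 2*8^i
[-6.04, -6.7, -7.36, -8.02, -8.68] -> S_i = -6.04 + -0.66*i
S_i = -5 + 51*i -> [-5, 46, 97, 148, 199]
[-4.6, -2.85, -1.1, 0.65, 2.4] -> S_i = -4.60 + 1.75*i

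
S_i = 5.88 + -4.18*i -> [5.88, 1.7, -2.48, -6.66, -10.84]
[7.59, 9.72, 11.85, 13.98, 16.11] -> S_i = 7.59 + 2.13*i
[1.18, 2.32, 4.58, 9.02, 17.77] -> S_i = 1.18*1.97^i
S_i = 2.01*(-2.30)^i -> [2.01, -4.62, 10.63, -24.46, 56.25]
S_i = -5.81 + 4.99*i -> [-5.81, -0.82, 4.17, 9.16, 14.15]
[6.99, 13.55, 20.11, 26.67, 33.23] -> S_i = 6.99 + 6.56*i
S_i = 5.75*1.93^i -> [5.75, 11.1, 21.42, 41.34, 79.78]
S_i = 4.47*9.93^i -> [4.47, 44.39, 440.76, 4376.79, 43461.48]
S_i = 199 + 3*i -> [199, 202, 205, 208, 211]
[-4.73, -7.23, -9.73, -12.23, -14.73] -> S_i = -4.73 + -2.50*i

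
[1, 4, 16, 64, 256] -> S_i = 1*4^i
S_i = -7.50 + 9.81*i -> [-7.5, 2.31, 12.12, 21.93, 31.74]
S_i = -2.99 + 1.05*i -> [-2.99, -1.94, -0.89, 0.16, 1.21]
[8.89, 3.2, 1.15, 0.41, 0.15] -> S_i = 8.89*0.36^i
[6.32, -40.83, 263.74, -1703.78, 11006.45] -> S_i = 6.32*(-6.46)^i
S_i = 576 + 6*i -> [576, 582, 588, 594, 600]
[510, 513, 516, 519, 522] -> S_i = 510 + 3*i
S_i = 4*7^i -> [4, 28, 196, 1372, 9604]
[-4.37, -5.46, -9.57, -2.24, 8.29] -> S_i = Random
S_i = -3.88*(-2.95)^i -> [-3.88, 11.45, -33.77, 99.61, -293.85]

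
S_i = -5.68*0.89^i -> [-5.68, -5.06, -4.5, -4.0, -3.56]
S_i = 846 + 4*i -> [846, 850, 854, 858, 862]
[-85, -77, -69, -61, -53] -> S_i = -85 + 8*i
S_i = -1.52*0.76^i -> [-1.52, -1.16, -0.88, -0.67, -0.51]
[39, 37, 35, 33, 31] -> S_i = 39 + -2*i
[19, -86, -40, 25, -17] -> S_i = Random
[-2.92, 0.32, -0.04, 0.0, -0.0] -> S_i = -2.92*(-0.11)^i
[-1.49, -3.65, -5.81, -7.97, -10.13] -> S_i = -1.49 + -2.16*i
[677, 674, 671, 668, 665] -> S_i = 677 + -3*i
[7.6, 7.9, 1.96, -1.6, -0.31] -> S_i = Random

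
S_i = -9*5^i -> [-9, -45, -225, -1125, -5625]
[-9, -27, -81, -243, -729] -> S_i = -9*3^i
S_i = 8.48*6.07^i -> [8.48, 51.47, 312.44, 1896.54, 11512.0]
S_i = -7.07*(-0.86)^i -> [-7.07, 6.08, -5.23, 4.5, -3.87]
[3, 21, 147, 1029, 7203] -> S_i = 3*7^i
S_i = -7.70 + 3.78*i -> [-7.7, -3.92, -0.14, 3.64, 7.42]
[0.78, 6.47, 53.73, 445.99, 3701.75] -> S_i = 0.78*8.30^i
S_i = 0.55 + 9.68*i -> [0.55, 10.23, 19.91, 29.59, 39.27]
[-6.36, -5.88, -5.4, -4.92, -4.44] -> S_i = -6.36 + 0.48*i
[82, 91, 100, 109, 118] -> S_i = 82 + 9*i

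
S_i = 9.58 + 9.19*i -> [9.58, 18.77, 27.96, 37.15, 46.34]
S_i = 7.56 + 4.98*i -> [7.56, 12.54, 17.52, 22.5, 27.48]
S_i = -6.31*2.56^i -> [-6.31, -16.15, -41.35, -105.86, -271.01]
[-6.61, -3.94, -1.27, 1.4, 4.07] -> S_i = -6.61 + 2.67*i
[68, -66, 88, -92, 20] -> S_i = Random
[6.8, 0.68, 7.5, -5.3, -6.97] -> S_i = Random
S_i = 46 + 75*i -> [46, 121, 196, 271, 346]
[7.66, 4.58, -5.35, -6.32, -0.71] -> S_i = Random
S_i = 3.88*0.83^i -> [3.88, 3.22, 2.67, 2.22, 1.84]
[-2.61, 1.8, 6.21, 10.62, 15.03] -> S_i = -2.61 + 4.41*i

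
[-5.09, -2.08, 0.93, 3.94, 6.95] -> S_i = -5.09 + 3.01*i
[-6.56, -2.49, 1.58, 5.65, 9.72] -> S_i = -6.56 + 4.07*i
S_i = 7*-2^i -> [7, -14, 28, -56, 112]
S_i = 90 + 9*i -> [90, 99, 108, 117, 126]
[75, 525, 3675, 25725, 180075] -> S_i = 75*7^i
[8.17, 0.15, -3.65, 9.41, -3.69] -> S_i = Random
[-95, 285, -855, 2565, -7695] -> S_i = -95*-3^i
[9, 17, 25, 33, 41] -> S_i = 9 + 8*i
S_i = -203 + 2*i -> [-203, -201, -199, -197, -195]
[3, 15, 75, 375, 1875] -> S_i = 3*5^i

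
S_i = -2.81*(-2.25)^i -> [-2.81, 6.32, -14.23, 32.01, -72.02]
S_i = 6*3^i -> [6, 18, 54, 162, 486]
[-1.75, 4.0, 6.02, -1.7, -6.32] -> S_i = Random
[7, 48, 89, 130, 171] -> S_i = 7 + 41*i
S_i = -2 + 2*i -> [-2, 0, 2, 4, 6]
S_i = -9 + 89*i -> [-9, 80, 169, 258, 347]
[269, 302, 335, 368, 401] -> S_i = 269 + 33*i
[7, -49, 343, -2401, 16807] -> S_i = 7*-7^i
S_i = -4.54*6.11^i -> [-4.54, -27.74, -169.49, -1035.57, -6327.33]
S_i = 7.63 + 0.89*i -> [7.63, 8.52, 9.41, 10.3, 11.19]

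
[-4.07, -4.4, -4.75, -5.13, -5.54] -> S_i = -4.07*1.08^i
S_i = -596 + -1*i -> [-596, -597, -598, -599, -600]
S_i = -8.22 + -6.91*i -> [-8.22, -15.13, -22.04, -28.95, -35.86]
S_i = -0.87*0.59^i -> [-0.87, -0.51, -0.3, -0.18, -0.11]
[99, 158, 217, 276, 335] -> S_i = 99 + 59*i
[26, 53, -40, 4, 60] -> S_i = Random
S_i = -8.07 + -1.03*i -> [-8.07, -9.1, -10.13, -11.16, -12.19]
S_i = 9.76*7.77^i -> [9.76, 75.84, 589.24, 4578.39, 35574.1]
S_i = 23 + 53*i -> [23, 76, 129, 182, 235]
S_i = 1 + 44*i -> [1, 45, 89, 133, 177]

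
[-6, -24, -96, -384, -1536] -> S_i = -6*4^i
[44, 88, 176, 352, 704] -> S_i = 44*2^i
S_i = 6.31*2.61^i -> [6.31, 16.47, 42.98, 112.19, 292.81]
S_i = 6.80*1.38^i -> [6.8, 9.38, 12.95, 17.87, 24.66]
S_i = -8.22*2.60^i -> [-8.22, -21.37, -55.57, -144.47, -375.63]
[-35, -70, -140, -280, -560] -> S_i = -35*2^i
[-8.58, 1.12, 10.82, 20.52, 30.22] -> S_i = -8.58 + 9.70*i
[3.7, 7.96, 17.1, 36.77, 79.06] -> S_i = 3.70*2.15^i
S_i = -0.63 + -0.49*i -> [-0.63, -1.12, -1.61, -2.1, -2.59]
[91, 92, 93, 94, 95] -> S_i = 91 + 1*i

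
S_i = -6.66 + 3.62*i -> [-6.66, -3.04, 0.58, 4.2, 7.82]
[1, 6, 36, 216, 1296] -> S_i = 1*6^i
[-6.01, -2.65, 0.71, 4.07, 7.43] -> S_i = -6.01 + 3.36*i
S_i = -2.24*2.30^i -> [-2.24, -5.15, -11.85, -27.25, -62.68]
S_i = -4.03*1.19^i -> [-4.03, -4.8, -5.71, -6.79, -8.08]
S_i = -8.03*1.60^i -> [-8.03, -12.85, -20.56, -32.89, -52.63]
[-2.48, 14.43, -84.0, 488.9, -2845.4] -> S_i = -2.48*(-5.82)^i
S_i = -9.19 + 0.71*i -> [-9.19, -8.48, -7.77, -7.06, -6.35]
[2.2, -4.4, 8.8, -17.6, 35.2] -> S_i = 2.20*(-2.00)^i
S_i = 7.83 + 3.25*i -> [7.83, 11.08, 14.33, 17.58, 20.83]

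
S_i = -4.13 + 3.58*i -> [-4.13, -0.55, 3.03, 6.61, 10.19]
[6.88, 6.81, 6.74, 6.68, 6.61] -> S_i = 6.88*0.99^i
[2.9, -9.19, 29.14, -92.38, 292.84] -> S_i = 2.90*(-3.17)^i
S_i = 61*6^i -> [61, 366, 2196, 13176, 79056]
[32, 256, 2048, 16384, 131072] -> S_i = 32*8^i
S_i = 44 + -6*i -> [44, 38, 32, 26, 20]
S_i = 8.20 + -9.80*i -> [8.2, -1.6, -11.4, -21.2, -31.0]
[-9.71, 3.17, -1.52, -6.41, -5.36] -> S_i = Random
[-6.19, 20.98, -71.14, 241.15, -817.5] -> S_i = -6.19*(-3.39)^i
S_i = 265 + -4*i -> [265, 261, 257, 253, 249]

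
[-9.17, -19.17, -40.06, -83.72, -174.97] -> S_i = -9.17*2.09^i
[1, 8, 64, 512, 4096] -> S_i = 1*8^i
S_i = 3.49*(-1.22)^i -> [3.49, -4.26, 5.19, -6.34, 7.73]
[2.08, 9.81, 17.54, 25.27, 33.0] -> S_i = 2.08 + 7.73*i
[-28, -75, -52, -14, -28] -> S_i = Random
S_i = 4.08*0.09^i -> [4.08, 0.37, 0.03, 0.0, 0.0]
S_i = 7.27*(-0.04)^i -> [7.27, -0.29, 0.01, -0.0, 0.0]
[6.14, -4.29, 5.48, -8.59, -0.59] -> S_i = Random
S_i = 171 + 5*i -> [171, 176, 181, 186, 191]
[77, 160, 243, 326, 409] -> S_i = 77 + 83*i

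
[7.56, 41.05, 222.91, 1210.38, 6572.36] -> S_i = 7.56*5.43^i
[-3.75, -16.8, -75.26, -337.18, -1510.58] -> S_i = -3.75*4.48^i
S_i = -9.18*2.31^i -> [-9.18, -21.21, -48.99, -113.16, -261.39]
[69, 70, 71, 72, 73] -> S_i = 69 + 1*i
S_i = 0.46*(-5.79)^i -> [0.46, -2.66, 15.42, -89.29, 516.98]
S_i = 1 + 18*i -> [1, 19, 37, 55, 73]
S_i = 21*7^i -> [21, 147, 1029, 7203, 50421]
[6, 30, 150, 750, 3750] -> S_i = 6*5^i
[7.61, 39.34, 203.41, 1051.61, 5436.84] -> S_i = 7.61*5.17^i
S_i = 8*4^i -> [8, 32, 128, 512, 2048]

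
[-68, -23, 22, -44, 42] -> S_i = Random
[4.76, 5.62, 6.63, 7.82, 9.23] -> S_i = 4.76*1.18^i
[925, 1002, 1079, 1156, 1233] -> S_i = 925 + 77*i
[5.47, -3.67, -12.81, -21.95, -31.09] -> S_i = 5.47 + -9.14*i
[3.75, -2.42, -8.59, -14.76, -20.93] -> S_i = 3.75 + -6.17*i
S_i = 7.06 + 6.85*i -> [7.06, 13.91, 20.76, 27.61, 34.46]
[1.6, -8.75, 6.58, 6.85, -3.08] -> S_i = Random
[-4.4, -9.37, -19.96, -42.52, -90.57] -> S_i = -4.40*2.13^i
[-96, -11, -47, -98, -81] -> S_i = Random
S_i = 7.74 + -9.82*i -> [7.74, -2.08, -11.9, -21.72, -31.54]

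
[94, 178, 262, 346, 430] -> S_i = 94 + 84*i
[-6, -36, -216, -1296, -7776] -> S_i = -6*6^i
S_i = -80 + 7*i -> [-80, -73, -66, -59, -52]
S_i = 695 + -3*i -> [695, 692, 689, 686, 683]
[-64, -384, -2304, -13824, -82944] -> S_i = -64*6^i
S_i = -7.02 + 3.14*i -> [-7.02, -3.88, -0.74, 2.4, 5.54]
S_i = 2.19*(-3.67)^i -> [2.19, -8.04, 29.5, -108.25, 397.29]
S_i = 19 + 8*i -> [19, 27, 35, 43, 51]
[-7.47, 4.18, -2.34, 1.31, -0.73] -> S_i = -7.47*(-0.56)^i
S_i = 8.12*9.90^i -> [8.12, 80.39, 795.84, 7878.83, 78000.4]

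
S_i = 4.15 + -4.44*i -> [4.15, -0.29, -4.73, -9.17, -13.61]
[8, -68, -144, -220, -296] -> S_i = 8 + -76*i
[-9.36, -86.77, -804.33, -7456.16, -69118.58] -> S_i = -9.36*9.27^i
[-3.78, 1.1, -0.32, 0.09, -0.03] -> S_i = -3.78*(-0.29)^i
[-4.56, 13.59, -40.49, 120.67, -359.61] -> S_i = -4.56*(-2.98)^i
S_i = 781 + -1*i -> [781, 780, 779, 778, 777]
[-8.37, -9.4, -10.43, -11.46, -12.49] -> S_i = -8.37 + -1.03*i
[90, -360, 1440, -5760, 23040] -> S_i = 90*-4^i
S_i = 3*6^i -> [3, 18, 108, 648, 3888]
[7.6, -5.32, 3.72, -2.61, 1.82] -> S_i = 7.60*(-0.70)^i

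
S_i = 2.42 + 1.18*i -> [2.42, 3.6, 4.78, 5.96, 7.14]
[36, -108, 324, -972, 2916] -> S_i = 36*-3^i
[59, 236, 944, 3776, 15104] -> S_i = 59*4^i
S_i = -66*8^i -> [-66, -528, -4224, -33792, -270336]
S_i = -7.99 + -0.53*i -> [-7.99, -8.52, -9.05, -9.58, -10.11]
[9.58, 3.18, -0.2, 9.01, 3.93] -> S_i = Random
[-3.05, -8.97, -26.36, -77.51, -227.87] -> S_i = -3.05*2.94^i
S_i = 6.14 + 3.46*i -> [6.14, 9.6, 13.06, 16.52, 19.98]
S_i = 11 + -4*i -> [11, 7, 3, -1, -5]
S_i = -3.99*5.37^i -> [-3.99, -21.43, -115.06, -617.87, -3317.95]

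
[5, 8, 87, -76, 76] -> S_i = Random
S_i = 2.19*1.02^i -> [2.19, 2.23, 2.28, 2.32, 2.37]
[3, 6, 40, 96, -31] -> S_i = Random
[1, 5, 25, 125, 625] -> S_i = 1*5^i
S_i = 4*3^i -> [4, 12, 36, 108, 324]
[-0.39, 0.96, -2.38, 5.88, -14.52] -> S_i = -0.39*(-2.47)^i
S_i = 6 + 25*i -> [6, 31, 56, 81, 106]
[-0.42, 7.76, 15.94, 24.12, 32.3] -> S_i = -0.42 + 8.18*i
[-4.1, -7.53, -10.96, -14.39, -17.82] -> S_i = -4.10 + -3.43*i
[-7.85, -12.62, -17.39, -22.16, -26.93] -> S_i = -7.85 + -4.77*i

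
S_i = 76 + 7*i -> [76, 83, 90, 97, 104]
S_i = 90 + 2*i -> [90, 92, 94, 96, 98]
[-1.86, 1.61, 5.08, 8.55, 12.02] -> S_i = -1.86 + 3.47*i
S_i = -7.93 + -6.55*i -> [-7.93, -14.48, -21.03, -27.58, -34.13]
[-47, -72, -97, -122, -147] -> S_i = -47 + -25*i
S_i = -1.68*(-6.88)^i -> [-1.68, 11.56, -79.52, 547.11, -3764.12]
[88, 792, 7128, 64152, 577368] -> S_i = 88*9^i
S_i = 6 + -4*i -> [6, 2, -2, -6, -10]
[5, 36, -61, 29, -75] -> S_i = Random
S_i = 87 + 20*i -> [87, 107, 127, 147, 167]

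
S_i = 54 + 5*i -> [54, 59, 64, 69, 74]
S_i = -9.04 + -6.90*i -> [-9.04, -15.94, -22.84, -29.74, -36.64]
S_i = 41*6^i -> [41, 246, 1476, 8856, 53136]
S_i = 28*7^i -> [28, 196, 1372, 9604, 67228]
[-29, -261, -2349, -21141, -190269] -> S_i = -29*9^i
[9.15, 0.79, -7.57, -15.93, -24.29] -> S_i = 9.15 + -8.36*i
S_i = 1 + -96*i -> [1, -95, -191, -287, -383]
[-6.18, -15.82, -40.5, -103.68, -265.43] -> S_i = -6.18*2.56^i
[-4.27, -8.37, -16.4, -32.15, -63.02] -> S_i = -4.27*1.96^i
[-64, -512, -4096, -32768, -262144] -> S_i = -64*8^i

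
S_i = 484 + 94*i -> [484, 578, 672, 766, 860]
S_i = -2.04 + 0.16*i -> [-2.04, -1.88, -1.72, -1.56, -1.4]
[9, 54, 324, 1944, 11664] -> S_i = 9*6^i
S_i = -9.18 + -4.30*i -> [-9.18, -13.48, -17.78, -22.08, -26.38]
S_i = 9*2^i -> [9, 18, 36, 72, 144]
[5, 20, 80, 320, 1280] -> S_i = 5*4^i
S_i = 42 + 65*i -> [42, 107, 172, 237, 302]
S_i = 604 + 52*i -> [604, 656, 708, 760, 812]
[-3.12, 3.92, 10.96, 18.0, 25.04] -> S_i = -3.12 + 7.04*i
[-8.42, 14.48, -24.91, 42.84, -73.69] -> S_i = -8.42*(-1.72)^i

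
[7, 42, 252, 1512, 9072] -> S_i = 7*6^i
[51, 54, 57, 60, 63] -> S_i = 51 + 3*i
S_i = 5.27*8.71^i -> [5.27, 45.9, 399.8, 3482.29, 30330.76]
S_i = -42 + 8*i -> [-42, -34, -26, -18, -10]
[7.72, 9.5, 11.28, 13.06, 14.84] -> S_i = 7.72 + 1.78*i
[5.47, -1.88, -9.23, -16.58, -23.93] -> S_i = 5.47 + -7.35*i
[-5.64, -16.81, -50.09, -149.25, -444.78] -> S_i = -5.64*2.98^i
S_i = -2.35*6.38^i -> [-2.35, -14.99, -95.66, -610.28, -3893.59]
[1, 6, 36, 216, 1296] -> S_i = 1*6^i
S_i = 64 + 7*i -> [64, 71, 78, 85, 92]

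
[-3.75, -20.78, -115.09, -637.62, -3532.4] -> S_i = -3.75*5.54^i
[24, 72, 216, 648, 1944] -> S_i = 24*3^i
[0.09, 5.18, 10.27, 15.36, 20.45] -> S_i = 0.09 + 5.09*i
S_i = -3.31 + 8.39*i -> [-3.31, 5.08, 13.47, 21.86, 30.25]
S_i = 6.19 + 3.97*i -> [6.19, 10.16, 14.13, 18.1, 22.07]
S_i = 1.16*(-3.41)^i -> [1.16, -3.96, 13.49, -46.0, 156.85]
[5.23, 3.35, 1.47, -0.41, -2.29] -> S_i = 5.23 + -1.88*i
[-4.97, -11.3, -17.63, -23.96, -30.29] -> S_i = -4.97 + -6.33*i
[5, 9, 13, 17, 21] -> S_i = 5 + 4*i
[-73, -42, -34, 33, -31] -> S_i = Random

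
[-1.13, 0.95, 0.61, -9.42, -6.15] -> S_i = Random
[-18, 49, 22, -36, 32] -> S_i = Random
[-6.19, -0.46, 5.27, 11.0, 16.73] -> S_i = -6.19 + 5.73*i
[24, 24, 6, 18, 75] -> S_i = Random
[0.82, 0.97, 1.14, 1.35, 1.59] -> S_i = 0.82*1.18^i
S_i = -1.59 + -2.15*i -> [-1.59, -3.74, -5.89, -8.04, -10.19]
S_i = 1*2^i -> [1, 2, 4, 8, 16]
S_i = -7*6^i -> [-7, -42, -252, -1512, -9072]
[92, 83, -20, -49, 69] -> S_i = Random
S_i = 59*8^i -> [59, 472, 3776, 30208, 241664]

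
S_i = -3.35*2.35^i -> [-3.35, -7.87, -18.5, -43.48, -102.17]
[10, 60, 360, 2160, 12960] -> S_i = 10*6^i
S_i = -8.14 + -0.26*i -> [-8.14, -8.4, -8.66, -8.92, -9.18]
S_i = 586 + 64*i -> [586, 650, 714, 778, 842]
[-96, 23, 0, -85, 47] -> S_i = Random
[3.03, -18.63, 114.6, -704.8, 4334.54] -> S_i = 3.03*(-6.15)^i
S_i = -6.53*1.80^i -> [-6.53, -11.75, -21.16, -38.08, -68.55]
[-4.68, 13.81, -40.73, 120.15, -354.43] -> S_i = -4.68*(-2.95)^i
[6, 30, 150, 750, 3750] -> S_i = 6*5^i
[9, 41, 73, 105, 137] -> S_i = 9 + 32*i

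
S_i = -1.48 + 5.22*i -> [-1.48, 3.74, 8.96, 14.18, 19.4]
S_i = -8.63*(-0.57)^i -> [-8.63, 4.92, -2.8, 1.6, -0.91]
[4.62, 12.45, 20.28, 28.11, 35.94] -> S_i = 4.62 + 7.83*i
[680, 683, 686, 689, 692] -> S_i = 680 + 3*i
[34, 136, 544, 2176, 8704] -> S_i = 34*4^i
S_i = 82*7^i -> [82, 574, 4018, 28126, 196882]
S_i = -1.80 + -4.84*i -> [-1.8, -6.64, -11.48, -16.32, -21.16]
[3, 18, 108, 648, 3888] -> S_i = 3*6^i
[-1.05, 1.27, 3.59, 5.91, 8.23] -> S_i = -1.05 + 2.32*i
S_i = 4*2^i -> [4, 8, 16, 32, 64]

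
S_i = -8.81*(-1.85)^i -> [-8.81, 16.3, -30.15, 55.78, -103.2]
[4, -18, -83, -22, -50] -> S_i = Random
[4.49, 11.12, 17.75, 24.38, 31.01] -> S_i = 4.49 + 6.63*i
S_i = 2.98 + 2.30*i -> [2.98, 5.28, 7.58, 9.88, 12.18]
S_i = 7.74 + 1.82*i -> [7.74, 9.56, 11.38, 13.2, 15.02]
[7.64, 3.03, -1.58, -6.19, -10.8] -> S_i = 7.64 + -4.61*i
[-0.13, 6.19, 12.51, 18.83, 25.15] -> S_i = -0.13 + 6.32*i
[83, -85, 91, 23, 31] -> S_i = Random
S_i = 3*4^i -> [3, 12, 48, 192, 768]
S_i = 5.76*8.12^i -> [5.76, 46.77, 379.78, 3083.83, 25040.71]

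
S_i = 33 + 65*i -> [33, 98, 163, 228, 293]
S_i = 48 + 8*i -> [48, 56, 64, 72, 80]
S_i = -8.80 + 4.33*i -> [-8.8, -4.47, -0.14, 4.19, 8.52]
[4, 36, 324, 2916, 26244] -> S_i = 4*9^i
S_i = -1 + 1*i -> [-1, 0, 1, 2, 3]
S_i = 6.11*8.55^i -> [6.11, 52.24, 446.66, 3818.91, 32651.69]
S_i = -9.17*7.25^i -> [-9.17, -66.48, -482.0, -3494.49, -25335.03]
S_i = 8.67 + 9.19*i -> [8.67, 17.86, 27.05, 36.24, 45.43]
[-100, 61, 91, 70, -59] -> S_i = Random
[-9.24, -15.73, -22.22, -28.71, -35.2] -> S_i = -9.24 + -6.49*i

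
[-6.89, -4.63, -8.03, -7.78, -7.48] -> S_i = Random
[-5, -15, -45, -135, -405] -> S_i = -5*3^i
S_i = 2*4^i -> [2, 8, 32, 128, 512]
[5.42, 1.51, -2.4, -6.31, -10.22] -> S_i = 5.42 + -3.91*i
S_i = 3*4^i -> [3, 12, 48, 192, 768]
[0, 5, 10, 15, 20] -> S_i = 0 + 5*i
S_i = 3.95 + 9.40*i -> [3.95, 13.35, 22.75, 32.15, 41.55]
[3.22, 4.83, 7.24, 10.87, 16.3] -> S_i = 3.22*1.50^i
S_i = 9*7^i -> [9, 63, 441, 3087, 21609]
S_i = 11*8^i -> [11, 88, 704, 5632, 45056]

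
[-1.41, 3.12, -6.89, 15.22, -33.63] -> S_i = -1.41*(-2.21)^i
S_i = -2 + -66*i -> [-2, -68, -134, -200, -266]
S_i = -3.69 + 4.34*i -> [-3.69, 0.65, 4.99, 9.33, 13.67]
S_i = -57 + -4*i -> [-57, -61, -65, -69, -73]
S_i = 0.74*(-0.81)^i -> [0.74, -0.6, 0.49, -0.39, 0.32]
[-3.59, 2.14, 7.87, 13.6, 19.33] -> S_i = -3.59 + 5.73*i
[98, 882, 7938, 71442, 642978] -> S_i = 98*9^i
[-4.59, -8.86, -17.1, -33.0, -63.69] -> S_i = -4.59*1.93^i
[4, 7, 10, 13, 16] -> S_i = 4 + 3*i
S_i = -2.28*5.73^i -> [-2.28, -13.06, -74.86, -428.94, -2457.84]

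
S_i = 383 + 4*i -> [383, 387, 391, 395, 399]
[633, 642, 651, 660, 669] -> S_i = 633 + 9*i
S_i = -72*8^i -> [-72, -576, -4608, -36864, -294912]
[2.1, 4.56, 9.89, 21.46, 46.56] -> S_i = 2.10*2.17^i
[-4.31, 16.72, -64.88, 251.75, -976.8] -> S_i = -4.31*(-3.88)^i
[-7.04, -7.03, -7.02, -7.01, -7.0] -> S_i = -7.04 + 0.01*i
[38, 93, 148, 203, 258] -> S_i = 38 + 55*i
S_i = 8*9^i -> [8, 72, 648, 5832, 52488]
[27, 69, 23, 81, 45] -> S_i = Random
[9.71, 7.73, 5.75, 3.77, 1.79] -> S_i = 9.71 + -1.98*i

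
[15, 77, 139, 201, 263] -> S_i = 15 + 62*i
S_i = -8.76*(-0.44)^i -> [-8.76, 3.85, -1.7, 0.75, -0.33]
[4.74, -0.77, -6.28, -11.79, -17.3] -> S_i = 4.74 + -5.51*i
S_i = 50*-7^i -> [50, -350, 2450, -17150, 120050]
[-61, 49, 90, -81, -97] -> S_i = Random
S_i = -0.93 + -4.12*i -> [-0.93, -5.05, -9.17, -13.29, -17.41]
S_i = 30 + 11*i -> [30, 41, 52, 63, 74]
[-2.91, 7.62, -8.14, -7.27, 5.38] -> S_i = Random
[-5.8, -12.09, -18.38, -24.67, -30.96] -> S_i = -5.80 + -6.29*i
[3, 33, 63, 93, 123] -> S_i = 3 + 30*i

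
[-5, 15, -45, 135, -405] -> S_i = -5*-3^i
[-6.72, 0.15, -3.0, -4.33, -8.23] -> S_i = Random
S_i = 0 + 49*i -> [0, 49, 98, 147, 196]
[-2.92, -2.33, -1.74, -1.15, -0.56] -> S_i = -2.92 + 0.59*i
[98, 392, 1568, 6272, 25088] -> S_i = 98*4^i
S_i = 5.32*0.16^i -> [5.32, 0.85, 0.14, 0.02, 0.0]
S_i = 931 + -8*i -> [931, 923, 915, 907, 899]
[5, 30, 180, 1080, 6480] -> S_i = 5*6^i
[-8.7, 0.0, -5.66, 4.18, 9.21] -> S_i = Random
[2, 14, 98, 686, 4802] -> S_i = 2*7^i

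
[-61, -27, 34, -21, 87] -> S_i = Random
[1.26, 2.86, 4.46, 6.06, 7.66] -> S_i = 1.26 + 1.60*i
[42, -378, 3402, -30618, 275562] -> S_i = 42*-9^i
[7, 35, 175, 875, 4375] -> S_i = 7*5^i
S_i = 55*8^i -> [55, 440, 3520, 28160, 225280]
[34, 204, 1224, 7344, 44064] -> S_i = 34*6^i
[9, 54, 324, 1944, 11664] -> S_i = 9*6^i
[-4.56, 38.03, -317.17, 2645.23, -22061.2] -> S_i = -4.56*(-8.34)^i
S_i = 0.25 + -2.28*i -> [0.25, -2.03, -4.31, -6.59, -8.87]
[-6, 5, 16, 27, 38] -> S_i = -6 + 11*i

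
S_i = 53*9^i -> [53, 477, 4293, 38637, 347733]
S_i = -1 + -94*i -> [-1, -95, -189, -283, -377]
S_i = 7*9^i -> [7, 63, 567, 5103, 45927]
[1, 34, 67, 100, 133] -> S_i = 1 + 33*i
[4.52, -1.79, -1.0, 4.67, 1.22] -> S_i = Random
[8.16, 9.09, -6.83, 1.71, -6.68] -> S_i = Random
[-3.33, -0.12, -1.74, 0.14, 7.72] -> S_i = Random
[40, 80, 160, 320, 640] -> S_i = 40*2^i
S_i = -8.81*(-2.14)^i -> [-8.81, 18.85, -40.35, 86.34, -184.77]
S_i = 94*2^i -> [94, 188, 376, 752, 1504]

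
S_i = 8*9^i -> [8, 72, 648, 5832, 52488]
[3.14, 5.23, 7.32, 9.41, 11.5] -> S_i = 3.14 + 2.09*i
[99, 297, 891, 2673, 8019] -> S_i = 99*3^i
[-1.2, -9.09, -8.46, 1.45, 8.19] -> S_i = Random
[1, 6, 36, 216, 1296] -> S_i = 1*6^i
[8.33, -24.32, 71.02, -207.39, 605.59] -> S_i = 8.33*(-2.92)^i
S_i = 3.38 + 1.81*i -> [3.38, 5.19, 7.0, 8.81, 10.62]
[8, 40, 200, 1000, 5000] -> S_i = 8*5^i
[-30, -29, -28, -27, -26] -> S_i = -30 + 1*i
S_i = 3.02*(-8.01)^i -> [3.02, -24.19, 193.76, -1552.05, 12431.89]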